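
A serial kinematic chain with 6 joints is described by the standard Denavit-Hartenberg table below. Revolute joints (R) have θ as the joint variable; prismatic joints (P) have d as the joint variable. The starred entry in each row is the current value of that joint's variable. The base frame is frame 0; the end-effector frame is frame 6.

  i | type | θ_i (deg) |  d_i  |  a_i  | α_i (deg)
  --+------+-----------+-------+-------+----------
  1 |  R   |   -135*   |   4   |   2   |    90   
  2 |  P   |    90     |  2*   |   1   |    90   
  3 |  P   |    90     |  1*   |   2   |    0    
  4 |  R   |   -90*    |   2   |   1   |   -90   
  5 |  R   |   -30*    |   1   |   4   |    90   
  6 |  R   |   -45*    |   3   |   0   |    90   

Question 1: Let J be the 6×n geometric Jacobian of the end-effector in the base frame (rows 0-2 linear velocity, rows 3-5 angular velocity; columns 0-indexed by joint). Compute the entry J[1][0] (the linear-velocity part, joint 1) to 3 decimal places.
axis z_0 = ẑ; lever o_n−o_0 = (-10.3224,-3.2513,7.9641)
cross product → J_v[:, 0] = (3.2513,-10.3224,0.0000)
J_ω[:, 0] = z_0
entry J[1][0] = -10.3224

-10.322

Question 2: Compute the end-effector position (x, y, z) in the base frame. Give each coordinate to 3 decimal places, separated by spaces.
-10.322 -3.251 7.964

after link 1: o_1 = (-1.4142, -1.4142, 4.0000)
after link 2: o_2 = (-2.8284, -0.0000, 5.0000)
after link 3: o_3 = (-4.9497, 0.7071, 5.0000)
after link 4: o_4 = (-6.3640, -0.7071, 6.0000)
after link 5: o_5 = (-8.4853, -1.4142, 9.4641)
after link 6: o_6 = (-10.3224, -3.2513, 7.9641)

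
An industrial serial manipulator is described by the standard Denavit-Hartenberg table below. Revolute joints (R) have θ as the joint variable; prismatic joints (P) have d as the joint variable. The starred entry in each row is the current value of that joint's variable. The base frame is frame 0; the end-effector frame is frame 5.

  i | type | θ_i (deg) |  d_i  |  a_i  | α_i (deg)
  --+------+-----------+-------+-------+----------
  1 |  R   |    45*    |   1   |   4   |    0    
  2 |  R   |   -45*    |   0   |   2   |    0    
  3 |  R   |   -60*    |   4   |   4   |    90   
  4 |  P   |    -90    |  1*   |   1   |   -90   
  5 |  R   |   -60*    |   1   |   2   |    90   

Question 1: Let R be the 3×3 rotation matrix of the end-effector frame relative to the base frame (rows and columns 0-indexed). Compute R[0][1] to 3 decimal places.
0.500

End-effector y-axis (col 1 of R) = (0.5000,-0.8660,0.0000)
R[0][1] = 0.5000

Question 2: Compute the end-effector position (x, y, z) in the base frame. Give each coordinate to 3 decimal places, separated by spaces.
after link 1: o_1 = (2.8284, 2.8284, 1.0000)
after link 2: o_2 = (4.8284, 2.8284, 1.0000)
after link 3: o_3 = (6.8284, -0.6357, 5.0000)
after link 4: o_4 = (5.9624, -1.1357, 4.0000)
after link 5: o_5 = (4.9624, -2.8677, 3.0000)

4.962 -2.868 3.000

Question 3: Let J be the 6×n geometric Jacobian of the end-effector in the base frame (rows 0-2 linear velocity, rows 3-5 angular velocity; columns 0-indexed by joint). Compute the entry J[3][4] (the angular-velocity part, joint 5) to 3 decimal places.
0.500

axis z_4 = (0.5000,-0.8660,0.0000); lever o_n−o_4 = (-1.0000,-1.7321,-1.0000)
cross product → J_v[:, 4] = (0.8660,0.5000,-1.7321)
J_ω[:, 4] = z_4
entry J[3][4] = 0.5000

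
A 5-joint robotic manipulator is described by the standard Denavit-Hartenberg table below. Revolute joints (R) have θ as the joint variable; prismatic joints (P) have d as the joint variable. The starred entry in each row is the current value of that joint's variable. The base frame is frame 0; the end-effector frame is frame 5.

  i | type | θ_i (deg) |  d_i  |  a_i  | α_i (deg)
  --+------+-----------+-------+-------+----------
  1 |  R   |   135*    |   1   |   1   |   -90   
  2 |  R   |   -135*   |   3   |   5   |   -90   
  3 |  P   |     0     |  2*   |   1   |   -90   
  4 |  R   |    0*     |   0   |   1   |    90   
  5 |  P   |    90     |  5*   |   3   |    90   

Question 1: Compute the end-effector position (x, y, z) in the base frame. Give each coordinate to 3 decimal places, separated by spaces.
-0.707 0.707 10.899

after link 1: o_1 = (-0.7071, 0.7071, 1.0000)
after link 2: o_2 = (-0.3284, -3.9142, 4.5355)
after link 3: o_3 = (-0.8284, -3.4142, 6.6569)
after link 4: o_4 = (-0.3284, -3.9142, 7.3640)
after link 5: o_5 = (-0.7071, 0.7071, 10.8995)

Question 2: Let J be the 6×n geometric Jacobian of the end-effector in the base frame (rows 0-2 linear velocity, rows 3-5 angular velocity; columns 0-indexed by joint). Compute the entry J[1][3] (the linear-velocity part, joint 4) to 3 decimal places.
axis z_3 = (0.7071,0.7071,0.0000); lever o_n−o_3 = (0.1213,4.1213,4.2426)
cross product → J_v[:, 3] = (3.0000,-3.0000,2.8284)
J_ω[:, 3] = z_3
entry J[1][3] = -3.0000

-3.000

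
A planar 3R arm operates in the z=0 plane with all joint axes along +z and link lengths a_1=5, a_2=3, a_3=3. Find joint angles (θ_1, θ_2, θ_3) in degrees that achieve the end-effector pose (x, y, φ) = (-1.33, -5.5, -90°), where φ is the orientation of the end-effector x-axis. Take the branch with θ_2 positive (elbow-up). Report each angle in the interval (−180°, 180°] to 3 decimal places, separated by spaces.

-149.997 150.001 -90.004

wrist centre = target − a_3·(cos φ, sin φ) = (-1.3300, -2.5000)
cos θ_2 = (8.0189−5²−3²)/(2·5·3) = -0.8660; θ_2 = 150.0013° (elbow-up)
β = atan2(-2.5000,-1.3300) = -118.0130°; ψ = atan2(1.4999,2.4019) = 31.9841°
θ_1 = β − ψ = -149.9971°
θ_3 = φ − θ_1 − θ_2 = -90.0042° (wrapped to (-180°,180°])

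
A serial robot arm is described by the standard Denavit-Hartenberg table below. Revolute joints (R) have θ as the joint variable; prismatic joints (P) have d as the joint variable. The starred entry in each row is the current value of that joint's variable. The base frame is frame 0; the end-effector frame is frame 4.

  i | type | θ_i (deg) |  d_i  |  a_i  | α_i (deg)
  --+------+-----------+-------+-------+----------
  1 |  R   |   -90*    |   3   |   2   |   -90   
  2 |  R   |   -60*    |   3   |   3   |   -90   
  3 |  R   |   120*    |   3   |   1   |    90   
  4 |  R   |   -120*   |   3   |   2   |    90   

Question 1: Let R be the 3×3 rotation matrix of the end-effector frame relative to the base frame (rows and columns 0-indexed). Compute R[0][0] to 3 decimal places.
End-effector x-axis (col 0 of R) = (0.4330,0.6250,0.6495)
R[0][0] = 0.4330

0.433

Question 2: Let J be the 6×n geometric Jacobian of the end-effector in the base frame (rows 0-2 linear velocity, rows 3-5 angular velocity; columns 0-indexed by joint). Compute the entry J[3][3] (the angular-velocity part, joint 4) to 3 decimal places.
axis z_3 = (-0.5000,-0.4330,0.7500); lever o_n−o_3 = (-0.6340,-0.0490,3.5490)
cross product → J_v[:, 3] = (-1.5000,1.2990,-0.2500)
J_ω[:, 3] = z_3
entry J[3][3] = -0.5000

-0.500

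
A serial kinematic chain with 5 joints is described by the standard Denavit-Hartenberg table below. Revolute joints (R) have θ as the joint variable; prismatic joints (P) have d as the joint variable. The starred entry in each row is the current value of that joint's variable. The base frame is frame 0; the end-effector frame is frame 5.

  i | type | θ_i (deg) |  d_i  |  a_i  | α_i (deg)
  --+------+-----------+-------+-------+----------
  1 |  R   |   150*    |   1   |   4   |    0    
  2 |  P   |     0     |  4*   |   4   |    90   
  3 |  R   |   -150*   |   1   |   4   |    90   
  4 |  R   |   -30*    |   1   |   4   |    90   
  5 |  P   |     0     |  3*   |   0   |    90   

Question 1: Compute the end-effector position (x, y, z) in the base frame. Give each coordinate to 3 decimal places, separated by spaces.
after link 1: o_1 = (-3.4641, 2.0000, 1.0000)
after link 2: o_2 = (-6.9282, 4.0000, 5.0000)
after link 3: o_3 = (-3.4282, 3.1340, 3.0000)
after link 4: o_4 = (-1.3971, -0.3481, 2.1340)
after link 5: o_5 = (-3.8212, -1.9486, 2.8840)

-3.821 -1.949 2.884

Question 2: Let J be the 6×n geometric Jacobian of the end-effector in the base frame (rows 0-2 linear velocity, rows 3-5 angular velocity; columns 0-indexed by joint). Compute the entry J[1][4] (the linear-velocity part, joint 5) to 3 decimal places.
-0.533

prismatic axis z_4 = (-0.8080,-0.5335,0.2500)
J_v[:, 4] = z_4; J_ω[:, 4] = (0,0,0)
entry J[1][4] = -0.5335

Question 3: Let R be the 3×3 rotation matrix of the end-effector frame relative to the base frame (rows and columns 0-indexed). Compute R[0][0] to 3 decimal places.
End-effector x-axis (col 0 of R) = (0.3995,-0.8080,-0.4330)
R[0][0] = 0.3995

0.400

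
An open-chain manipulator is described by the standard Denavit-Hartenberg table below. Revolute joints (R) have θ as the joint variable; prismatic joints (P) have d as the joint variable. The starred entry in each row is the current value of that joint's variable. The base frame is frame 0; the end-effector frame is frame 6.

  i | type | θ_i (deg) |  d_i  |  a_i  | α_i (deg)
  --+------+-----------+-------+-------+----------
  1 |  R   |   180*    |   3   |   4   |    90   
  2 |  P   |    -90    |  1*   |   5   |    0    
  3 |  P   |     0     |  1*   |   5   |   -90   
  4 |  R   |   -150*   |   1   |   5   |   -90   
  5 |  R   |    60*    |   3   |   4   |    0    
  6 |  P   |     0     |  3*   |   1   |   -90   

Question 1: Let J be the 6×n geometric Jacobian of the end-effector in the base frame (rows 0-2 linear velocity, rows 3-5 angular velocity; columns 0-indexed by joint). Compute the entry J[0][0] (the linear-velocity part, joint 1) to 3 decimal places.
-10.946

axis z_0 = ẑ; lever o_n−o_0 = (-0.6699,10.9462,-3.5048)
cross product → J_v[:, 0] = (-10.9462,-0.6699,0.0000)
J_ω[:, 0] = z_0
entry J[0][0] = -10.9462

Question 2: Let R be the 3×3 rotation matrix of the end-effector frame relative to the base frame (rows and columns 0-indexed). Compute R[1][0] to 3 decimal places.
0.250

End-effector x-axis (col 0 of R) = (0.8660,0.2500,0.4330)
R[1][0] = 0.2500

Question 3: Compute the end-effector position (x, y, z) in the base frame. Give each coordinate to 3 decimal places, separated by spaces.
after link 1: o_1 = (-4.0000, 0.0000, 3.0000)
after link 2: o_2 = (-4.0000, 1.0000, -2.0000)
after link 3: o_3 = (-4.0000, 2.0000, -7.0000)
after link 4: o_4 = (-5.0000, 4.5000, -2.6699)
after link 5: o_5 = (-1.5359, 8.0981, -2.4378)
after link 6: o_6 = (-0.6699, 10.9462, -3.5048)

-0.670 10.946 -3.505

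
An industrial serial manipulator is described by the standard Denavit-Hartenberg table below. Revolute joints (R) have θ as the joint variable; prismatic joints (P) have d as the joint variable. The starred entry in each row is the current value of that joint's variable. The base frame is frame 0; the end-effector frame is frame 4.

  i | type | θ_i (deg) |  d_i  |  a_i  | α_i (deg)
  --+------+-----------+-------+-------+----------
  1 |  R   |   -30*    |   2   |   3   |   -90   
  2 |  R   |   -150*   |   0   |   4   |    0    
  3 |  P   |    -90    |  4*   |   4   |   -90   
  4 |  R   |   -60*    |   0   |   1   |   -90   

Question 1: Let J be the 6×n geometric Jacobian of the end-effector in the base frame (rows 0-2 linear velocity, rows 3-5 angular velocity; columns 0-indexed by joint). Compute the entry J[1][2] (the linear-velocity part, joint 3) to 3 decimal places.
0.866

prismatic axis z_2 = (0.5000,0.8660,0.0000)
J_v[:, 2] = z_2; J_ω[:, 2] = (0,0,0)
entry J[1][2] = 0.8660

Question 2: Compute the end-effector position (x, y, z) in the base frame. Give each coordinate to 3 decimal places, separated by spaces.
0.083 5.571 0.103

after link 1: o_1 = (2.5981, -1.5000, 2.0000)
after link 2: o_2 = (-0.4019, 0.2321, 4.0000)
after link 3: o_3 = (-0.1340, 4.6962, 0.5359)
after link 4: o_4 = (0.0825, 5.5712, 0.1029)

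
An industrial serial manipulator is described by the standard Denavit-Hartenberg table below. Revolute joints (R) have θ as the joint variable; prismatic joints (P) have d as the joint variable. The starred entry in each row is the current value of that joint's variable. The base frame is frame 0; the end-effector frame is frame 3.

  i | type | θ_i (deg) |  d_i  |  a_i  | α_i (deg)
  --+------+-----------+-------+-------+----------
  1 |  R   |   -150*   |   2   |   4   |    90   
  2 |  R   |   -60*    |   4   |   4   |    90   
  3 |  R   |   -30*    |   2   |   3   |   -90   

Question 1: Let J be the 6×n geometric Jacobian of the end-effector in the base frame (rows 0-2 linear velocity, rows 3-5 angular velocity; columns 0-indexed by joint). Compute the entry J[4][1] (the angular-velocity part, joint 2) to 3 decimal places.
0.866

axis z_1 = (-0.5000,0.8660,0.0000); lever o_n−o_1 = (-2.6071,1.3816,-6.7141)
cross product → J_v[:, 1] = (-5.8146,-3.3571,1.5670)
J_ω[:, 1] = z_1
entry J[4][1] = 0.8660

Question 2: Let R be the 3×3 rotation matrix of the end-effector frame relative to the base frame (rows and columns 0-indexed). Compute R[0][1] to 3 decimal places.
-0.750

End-effector y-axis (col 1 of R) = (-0.7500,-0.4330,0.5000)
R[0][1] = -0.7500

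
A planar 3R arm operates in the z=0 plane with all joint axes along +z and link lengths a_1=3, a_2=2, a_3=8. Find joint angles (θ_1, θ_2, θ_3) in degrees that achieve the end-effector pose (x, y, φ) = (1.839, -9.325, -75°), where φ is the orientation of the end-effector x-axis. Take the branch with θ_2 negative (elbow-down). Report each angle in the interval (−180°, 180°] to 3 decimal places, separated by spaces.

-59.993 -150.017 135.010

wrist centre = target − a_3·(cos φ, sin φ) = (-0.2316, -1.5976)
cos θ_2 = (2.6059−3²−2²)/(2·3·2) = -0.8662; θ_2 = -150.0169° (elbow-down)
β = atan2(-1.5976,-0.2316) = -98.2469°; ψ = atan2(-0.9995,1.2677) = -38.2542°
θ_1 = β − ψ = -59.9927°
θ_3 = φ − θ_1 − θ_2 = 135.0097° (wrapped to (-180°,180°])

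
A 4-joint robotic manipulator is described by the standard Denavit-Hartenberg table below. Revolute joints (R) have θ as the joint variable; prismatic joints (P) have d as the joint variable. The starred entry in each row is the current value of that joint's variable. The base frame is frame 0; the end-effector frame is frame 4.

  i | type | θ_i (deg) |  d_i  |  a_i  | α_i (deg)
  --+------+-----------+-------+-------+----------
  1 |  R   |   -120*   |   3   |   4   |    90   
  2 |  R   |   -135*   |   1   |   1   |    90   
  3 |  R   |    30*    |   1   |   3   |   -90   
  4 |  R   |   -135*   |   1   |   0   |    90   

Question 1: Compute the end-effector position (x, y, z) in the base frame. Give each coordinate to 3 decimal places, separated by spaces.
-3.466 0.728 1.516

after link 1: o_1 = (-2.0000, -3.4641, 3.0000)
after link 2: o_2 = (-2.5125, -2.3517, 2.2929)
after link 3: o_3 = (-2.5394, 0.6016, 1.1629)
after link 4: o_4 = (-3.4662, 0.7285, 1.5164)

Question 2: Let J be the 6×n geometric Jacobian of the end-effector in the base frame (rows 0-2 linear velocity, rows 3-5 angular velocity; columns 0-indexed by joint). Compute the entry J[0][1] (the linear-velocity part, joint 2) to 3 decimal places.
axis z_1 = (-0.8660,0.5000,0.0000); lever o_n−o_1 = (-1.4662,4.1926,-1.4836)
cross product → J_v[:, 1] = (-0.7418,-1.2848,-2.8978)
J_ω[:, 1] = z_1
entry J[0][1] = -0.7418

-0.742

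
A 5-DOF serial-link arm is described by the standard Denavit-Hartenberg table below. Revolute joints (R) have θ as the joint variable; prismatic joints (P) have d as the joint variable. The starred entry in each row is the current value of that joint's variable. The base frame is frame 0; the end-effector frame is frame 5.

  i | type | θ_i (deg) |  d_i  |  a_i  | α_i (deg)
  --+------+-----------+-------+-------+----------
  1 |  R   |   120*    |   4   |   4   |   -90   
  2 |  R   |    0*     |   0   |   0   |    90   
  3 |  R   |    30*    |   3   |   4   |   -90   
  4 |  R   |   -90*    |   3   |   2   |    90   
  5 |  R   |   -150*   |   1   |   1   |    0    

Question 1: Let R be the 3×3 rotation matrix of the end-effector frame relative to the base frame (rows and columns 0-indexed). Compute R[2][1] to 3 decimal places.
End-effector y-axis (col 1 of R) = (0.4330,0.7500,0.5000)
R[2][1] = 0.5000

0.500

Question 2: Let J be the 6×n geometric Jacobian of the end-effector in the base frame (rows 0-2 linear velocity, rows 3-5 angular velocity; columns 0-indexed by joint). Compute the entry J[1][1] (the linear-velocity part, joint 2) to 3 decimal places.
axis z_1 = (-0.8660,-0.5000,0.0000); lever o_n−o_1 = (-3.8481,-0.6651,4.1340)
cross product → J_v[:, 1] = (-2.0670,3.5801,-1.3481)
J_ω[:, 1] = z_1
entry J[1][1] = 3.5801

3.580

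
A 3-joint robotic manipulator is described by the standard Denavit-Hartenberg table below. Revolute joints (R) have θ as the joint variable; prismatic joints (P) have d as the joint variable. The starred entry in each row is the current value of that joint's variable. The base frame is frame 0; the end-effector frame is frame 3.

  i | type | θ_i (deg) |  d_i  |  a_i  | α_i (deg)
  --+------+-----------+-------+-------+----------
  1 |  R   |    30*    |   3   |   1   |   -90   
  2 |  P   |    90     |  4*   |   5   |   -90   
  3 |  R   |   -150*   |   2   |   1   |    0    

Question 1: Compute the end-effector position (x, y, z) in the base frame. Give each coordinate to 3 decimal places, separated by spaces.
after link 1: o_1 = (0.8660, 0.5000, 3.0000)
after link 2: o_2 = (-1.1340, 3.9641, -2.0000)
after link 3: o_3 = (-3.1160, 3.3971, -1.1340)

-3.116 3.397 -1.134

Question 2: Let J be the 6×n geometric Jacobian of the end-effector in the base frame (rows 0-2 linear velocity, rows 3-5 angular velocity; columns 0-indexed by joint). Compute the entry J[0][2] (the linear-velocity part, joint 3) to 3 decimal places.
axis z_2 = (-0.8660,-0.5000,-0.0000); lever o_n−o_2 = (-1.9821,-0.5670,0.8660)
cross product → J_v[:, 2] = (-0.4330,0.7500,-0.5000)
J_ω[:, 2] = z_2
entry J[0][2] = -0.4330

-0.433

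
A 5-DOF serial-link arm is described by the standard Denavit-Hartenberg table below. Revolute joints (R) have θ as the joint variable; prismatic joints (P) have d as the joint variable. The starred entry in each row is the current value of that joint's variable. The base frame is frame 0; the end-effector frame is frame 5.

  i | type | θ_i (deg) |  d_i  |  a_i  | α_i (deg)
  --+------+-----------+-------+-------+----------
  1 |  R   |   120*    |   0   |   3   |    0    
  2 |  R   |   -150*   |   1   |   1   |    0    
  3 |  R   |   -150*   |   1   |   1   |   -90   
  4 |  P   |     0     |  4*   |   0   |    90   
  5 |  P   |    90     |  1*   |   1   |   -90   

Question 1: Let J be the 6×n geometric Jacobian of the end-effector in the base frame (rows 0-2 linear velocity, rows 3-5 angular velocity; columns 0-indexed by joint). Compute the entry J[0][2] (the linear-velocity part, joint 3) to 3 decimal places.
5.000

axis z_2 = (0.0000,0.0000,1.0000); lever o_n−o_2 = (-1.0000,-5.0000,2.0000)
cross product → J_v[:, 2] = (5.0000,-1.0000,0.0000)
J_ω[:, 2] = z_2
entry J[0][2] = 5.0000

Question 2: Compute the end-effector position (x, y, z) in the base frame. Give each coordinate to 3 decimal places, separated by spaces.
after link 1: o_1 = (-1.5000, 2.5981, 0.0000)
after link 2: o_2 = (-0.6340, 2.0981, 1.0000)
after link 3: o_3 = (-1.6340, 2.0981, 2.0000)
after link 4: o_4 = (-1.6340, -1.9019, 2.0000)
after link 5: o_5 = (-1.6340, -2.9019, 3.0000)

-1.634 -2.902 3.000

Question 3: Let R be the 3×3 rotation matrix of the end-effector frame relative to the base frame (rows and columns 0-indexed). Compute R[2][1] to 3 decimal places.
End-effector y-axis (col 1 of R) = (0.0000,-0.0000,-1.0000)
R[2][1] = -1.0000

-1.000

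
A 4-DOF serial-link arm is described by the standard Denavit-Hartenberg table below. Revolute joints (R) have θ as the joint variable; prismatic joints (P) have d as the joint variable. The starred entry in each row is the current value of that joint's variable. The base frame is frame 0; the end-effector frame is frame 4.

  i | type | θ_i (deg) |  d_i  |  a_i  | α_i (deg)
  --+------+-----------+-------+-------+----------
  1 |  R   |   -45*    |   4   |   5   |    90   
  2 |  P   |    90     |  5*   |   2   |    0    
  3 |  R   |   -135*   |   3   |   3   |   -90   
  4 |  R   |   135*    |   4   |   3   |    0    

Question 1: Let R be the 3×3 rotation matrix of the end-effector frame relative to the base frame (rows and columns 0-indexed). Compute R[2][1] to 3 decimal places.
End-effector y-axis (col 1 of R) = (-0.8536,-0.1464,0.5000)
R[2][1] = 0.5000

0.500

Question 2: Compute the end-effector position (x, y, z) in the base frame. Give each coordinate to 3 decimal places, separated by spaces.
1.818 -10.132 8.207

after link 1: o_1 = (3.5355, -3.5355, 4.0000)
after link 2: o_2 = (0.0000, -7.0711, 6.0000)
after link 3: o_3 = (-0.6213, -10.6924, 3.8787)
after link 4: o_4 = (1.8180, -10.1317, 8.2071)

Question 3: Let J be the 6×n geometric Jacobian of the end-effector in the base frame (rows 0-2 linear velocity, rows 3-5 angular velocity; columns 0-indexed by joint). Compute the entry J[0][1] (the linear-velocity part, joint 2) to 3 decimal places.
prismatic axis z_1 = (-0.7071,-0.7071,0.0000)
J_v[:, 1] = z_1; J_ω[:, 1] = (0,0,0)
entry J[0][1] = -0.7071

-0.707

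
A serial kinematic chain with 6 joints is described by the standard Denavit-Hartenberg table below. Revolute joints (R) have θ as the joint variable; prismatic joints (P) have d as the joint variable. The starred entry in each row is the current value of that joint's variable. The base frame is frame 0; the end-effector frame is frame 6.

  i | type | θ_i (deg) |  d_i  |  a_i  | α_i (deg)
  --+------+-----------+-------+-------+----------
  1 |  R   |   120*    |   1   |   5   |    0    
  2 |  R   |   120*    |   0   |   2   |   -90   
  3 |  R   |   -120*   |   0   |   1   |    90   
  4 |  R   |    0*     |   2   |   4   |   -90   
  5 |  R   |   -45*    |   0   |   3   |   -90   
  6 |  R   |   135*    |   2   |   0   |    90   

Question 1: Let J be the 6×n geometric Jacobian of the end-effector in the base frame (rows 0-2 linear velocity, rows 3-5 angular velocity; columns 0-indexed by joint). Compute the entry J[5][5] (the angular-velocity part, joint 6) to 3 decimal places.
axis z_5 = (-0.1294,-0.2241,0.9659); lever o_n−o_5 = (-0.2588,-0.4483,1.9319)
cross product → J_v[:, 5] = (-0.0000,0.0000,-0.0000)
J_ω[:, 5] = z_5
entry J[5][5] = 0.9659

0.966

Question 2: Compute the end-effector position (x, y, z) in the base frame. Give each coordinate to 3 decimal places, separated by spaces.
after link 1: o_1 = (-2.5000, 4.3301, 1.0000)
after link 2: o_2 = (-3.5000, 2.5981, 1.0000)
after link 3: o_3 = (-3.2500, 3.0311, 1.8660)
after link 4: o_4 = (-1.3840, 6.2631, 4.3301)
after link 5: o_5 = (0.0649, 8.7727, 5.1066)
after link 6: o_6 = (-0.1939, 8.3244, 7.0384)

-0.194 8.324 7.038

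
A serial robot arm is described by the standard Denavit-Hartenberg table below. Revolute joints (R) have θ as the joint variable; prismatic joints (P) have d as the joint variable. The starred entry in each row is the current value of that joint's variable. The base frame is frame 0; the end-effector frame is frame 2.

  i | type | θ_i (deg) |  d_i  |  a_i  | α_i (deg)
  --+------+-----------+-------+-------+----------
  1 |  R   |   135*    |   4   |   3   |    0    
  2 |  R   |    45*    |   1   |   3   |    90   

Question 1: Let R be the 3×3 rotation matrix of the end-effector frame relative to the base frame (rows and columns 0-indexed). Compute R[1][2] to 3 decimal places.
1.000

End-effector z-axis (col 2 of R) = (0.0000,1.0000,0.0000)
R[1][2] = 1.0000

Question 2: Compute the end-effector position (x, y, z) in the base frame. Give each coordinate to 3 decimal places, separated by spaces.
after link 1: o_1 = (-2.1213, 2.1213, 4.0000)
after link 2: o_2 = (-5.1213, 2.1213, 5.0000)

-5.121 2.121 5.000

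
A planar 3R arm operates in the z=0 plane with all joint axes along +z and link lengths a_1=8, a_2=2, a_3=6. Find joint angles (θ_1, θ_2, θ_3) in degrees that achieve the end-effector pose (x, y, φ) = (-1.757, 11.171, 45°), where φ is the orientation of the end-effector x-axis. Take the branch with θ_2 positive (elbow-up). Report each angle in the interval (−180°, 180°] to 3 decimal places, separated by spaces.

119.997 60.004 -135.001

wrist centre = target − a_3·(cos φ, sin φ) = (-5.9996, 6.9284)
cos θ_2 = (83.9979−8²−2²)/(2·8·2) = 0.4999; θ_2 = 60.0044° (elbow-up)
β = atan2(6.9284,-5.9996) = 130.8911°; ψ = atan2(1.7321,8.9999) = 10.8940°
θ_1 = β − ψ = 119.9970°
θ_3 = φ − θ_1 − θ_2 = -135.0015° (wrapped to (-180°,180°])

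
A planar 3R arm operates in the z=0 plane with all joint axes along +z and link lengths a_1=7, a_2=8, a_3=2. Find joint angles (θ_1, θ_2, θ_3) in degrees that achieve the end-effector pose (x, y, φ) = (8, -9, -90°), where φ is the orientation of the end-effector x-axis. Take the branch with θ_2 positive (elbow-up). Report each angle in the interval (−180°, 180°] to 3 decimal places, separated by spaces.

wrist centre = target − a_3·(cos φ, sin φ) = (8.0000, -7.0000)
cos θ_2 = (113.0000−7²−8²)/(2·7·8) = 0.0000; θ_2 = 90.0000° (elbow-up)
β = atan2(-7.0000,8.0000) = -41.1859°; ψ = atan2(8.0000,7.0000) = 48.8141°
θ_1 = β − ψ = -90.0000°
θ_3 = φ − θ_1 − θ_2 = -90.0000° (wrapped to (-180°,180°])

-90.000 90.000 -90.000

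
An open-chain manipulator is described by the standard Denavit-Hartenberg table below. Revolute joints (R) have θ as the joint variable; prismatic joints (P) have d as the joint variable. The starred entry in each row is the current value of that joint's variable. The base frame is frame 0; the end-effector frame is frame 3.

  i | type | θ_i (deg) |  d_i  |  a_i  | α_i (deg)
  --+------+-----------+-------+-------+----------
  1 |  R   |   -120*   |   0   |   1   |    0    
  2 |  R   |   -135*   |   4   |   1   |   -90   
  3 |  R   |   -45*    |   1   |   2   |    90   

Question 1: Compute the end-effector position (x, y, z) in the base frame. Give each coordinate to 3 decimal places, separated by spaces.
after link 1: o_1 = (-0.5000, -0.8660, 0.0000)
after link 2: o_2 = (-0.7588, 0.0999, 4.0000)
after link 3: o_3 = (-2.0908, 1.2071, 5.4142)

-2.091 1.207 5.414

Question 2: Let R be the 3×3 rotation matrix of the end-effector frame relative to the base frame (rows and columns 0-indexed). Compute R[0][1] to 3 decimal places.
-0.966

End-effector y-axis (col 1 of R) = (-0.9659,-0.2588,0.0000)
R[0][1] = -0.9659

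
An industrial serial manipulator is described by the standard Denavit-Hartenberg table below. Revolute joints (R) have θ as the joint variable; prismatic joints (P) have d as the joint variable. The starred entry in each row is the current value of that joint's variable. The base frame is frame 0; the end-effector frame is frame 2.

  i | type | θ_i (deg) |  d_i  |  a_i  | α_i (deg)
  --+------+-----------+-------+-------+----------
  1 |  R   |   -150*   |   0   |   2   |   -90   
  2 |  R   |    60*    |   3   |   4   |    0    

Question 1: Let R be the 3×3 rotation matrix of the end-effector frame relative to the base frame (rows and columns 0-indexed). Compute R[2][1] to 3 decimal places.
-0.500

End-effector y-axis (col 1 of R) = (0.7500,0.4330,-0.5000)
R[2][1] = -0.5000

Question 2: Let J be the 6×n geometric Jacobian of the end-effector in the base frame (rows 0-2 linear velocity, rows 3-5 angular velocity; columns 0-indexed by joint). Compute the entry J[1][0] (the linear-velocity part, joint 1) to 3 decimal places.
-1.964

axis z_0 = ẑ; lever o_n−o_0 = (-1.9641,-4.5981,-3.4641)
cross product → J_v[:, 0] = (4.5981,-1.9641,0.0000)
J_ω[:, 0] = z_0
entry J[1][0] = -1.9641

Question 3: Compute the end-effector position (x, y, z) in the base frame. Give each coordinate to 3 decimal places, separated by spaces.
-1.964 -4.598 -3.464

after link 1: o_1 = (-1.7321, -1.0000, 0.0000)
after link 2: o_2 = (-1.9641, -4.5981, -3.4641)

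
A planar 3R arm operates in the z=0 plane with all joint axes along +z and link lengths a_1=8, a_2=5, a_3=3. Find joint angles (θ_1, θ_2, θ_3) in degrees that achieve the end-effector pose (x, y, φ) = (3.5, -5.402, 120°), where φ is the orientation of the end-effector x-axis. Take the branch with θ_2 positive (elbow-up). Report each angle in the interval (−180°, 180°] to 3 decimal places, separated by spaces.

wrist centre = target − a_3·(cos φ, sin φ) = (5.0000, -8.0001)
cos θ_2 = (89.0012−8²−5²)/(2·8·5) = 0.0000; θ_2 = 89.9991° (elbow-up)
β = atan2(-8.0001,5.0000) = -57.9949°; ψ = atan2(5.0000,8.0001) = 32.0051°
θ_1 = β − ψ = -90.0000°
θ_3 = φ − θ_1 − θ_2 = 120.0009° (wrapped to (-180°,180°])

-90.000 89.999 120.001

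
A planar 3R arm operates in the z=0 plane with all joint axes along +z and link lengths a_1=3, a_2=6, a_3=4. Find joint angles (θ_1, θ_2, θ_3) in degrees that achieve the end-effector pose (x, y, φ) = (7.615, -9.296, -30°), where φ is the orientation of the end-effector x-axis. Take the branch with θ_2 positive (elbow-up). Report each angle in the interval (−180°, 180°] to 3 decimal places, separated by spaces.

-90.716 44.987 15.728

wrist centre = target − a_3·(cos φ, sin φ) = (4.1509, -7.2960)
cos θ_2 = (70.4616−3²−6²)/(2·3·6) = 0.7073; θ_2 = 44.9871° (elbow-up)
β = atan2(-7.2960,4.1509) = -60.3632°; ψ = atan2(4.2417,7.2436) = 30.3523°
θ_1 = β − ψ = -90.7155°
θ_3 = φ − θ_1 − θ_2 = 15.7284° (wrapped to (-180°,180°])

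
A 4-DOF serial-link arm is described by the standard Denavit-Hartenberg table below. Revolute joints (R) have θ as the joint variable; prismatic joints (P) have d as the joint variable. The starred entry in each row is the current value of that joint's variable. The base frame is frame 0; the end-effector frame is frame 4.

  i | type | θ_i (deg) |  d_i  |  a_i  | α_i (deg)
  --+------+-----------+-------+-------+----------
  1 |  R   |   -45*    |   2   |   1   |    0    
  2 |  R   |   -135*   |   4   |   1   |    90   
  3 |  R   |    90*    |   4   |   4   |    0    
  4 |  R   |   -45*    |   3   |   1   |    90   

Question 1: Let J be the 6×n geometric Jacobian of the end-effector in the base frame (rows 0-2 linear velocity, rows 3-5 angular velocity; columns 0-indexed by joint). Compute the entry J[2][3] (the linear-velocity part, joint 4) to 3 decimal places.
0.707

axis z_3 = (-0.0000,1.0000,0.0000); lever o_n−o_3 = (-0.7071,3.0000,0.7071)
cross product → J_v[:, 3] = (0.7071,0.0000,0.7071)
J_ω[:, 3] = z_3
entry J[2][3] = 0.7071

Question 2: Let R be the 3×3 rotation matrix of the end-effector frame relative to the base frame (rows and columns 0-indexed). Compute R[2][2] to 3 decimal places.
End-effector z-axis (col 2 of R) = (-0.7071,-0.0000,-0.7071)
R[2][2] = -0.7071

-0.707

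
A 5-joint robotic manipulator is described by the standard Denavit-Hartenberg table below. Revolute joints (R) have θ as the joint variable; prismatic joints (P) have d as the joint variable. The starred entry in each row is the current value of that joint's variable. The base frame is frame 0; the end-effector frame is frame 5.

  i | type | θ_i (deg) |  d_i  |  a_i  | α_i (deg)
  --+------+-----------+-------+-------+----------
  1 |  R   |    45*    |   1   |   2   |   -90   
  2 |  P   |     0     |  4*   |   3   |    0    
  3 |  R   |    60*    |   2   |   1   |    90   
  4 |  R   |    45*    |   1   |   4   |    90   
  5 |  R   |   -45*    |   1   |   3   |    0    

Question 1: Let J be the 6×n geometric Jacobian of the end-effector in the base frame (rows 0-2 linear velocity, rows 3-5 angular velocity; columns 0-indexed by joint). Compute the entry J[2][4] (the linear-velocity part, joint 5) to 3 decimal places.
axis z_4 = (0.7500,-0.2500,-0.6124); lever o_n−o_4 = (-1.0794,0.0420,-2.9721)
cross product → J_v[:, 4] = (0.7687,2.8900,-0.2384)
J_ω[:, 4] = z_4
entry J[2][4] = -0.2384

-0.238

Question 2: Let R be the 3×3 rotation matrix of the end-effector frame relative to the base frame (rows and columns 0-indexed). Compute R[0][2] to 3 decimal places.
0.750

End-effector z-axis (col 2 of R) = (0.7500,-0.2500,-0.6124)
R[0][2] = 0.7500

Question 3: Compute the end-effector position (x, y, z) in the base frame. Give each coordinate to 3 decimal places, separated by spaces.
after link 1: o_1 = (1.4142, 1.4142, 1.0000)
after link 2: o_2 = (0.7071, 6.3640, 1.0000)
after link 3: o_3 = (-0.3536, 8.1317, 0.1340)
after link 4: o_4 = (-0.7412, 11.7441, -1.8155)
after link 5: o_5 = (-1.8205, 11.7861, -4.7876)

-1.821 11.786 -4.788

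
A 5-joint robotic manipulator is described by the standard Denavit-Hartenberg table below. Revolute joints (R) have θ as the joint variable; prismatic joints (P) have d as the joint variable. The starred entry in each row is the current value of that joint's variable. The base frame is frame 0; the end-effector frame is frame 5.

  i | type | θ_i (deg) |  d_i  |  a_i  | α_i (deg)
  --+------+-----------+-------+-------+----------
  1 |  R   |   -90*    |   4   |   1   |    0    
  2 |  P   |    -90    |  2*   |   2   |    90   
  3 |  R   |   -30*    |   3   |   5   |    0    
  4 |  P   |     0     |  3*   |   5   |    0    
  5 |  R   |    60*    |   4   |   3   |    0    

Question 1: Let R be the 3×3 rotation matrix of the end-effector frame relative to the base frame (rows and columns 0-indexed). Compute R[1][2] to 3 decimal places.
End-effector z-axis (col 2 of R) = (-0.0000,1.0000,0.0000)
R[1][2] = 1.0000

1.000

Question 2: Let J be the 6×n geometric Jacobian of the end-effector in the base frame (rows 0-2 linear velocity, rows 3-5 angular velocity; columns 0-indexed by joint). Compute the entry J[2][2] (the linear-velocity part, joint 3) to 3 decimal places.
11.258

axis z_2 = (-0.0000,1.0000,0.0000); lever o_n−o_2 = (-11.2583,10.0000,-3.5000)
cross product → J_v[:, 2] = (-3.5000,-0.0000,11.2583)
J_ω[:, 2] = z_2
entry J[2][2] = 11.2583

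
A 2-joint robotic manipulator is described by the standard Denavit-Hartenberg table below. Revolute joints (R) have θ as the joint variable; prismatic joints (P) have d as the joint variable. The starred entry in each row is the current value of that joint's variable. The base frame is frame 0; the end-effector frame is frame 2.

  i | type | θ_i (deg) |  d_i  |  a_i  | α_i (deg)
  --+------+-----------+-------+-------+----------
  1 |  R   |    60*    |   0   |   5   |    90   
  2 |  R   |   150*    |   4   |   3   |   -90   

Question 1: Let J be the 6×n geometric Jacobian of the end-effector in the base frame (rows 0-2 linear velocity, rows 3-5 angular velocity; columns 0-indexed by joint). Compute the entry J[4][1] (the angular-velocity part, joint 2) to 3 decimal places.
axis z_1 = (0.8660,-0.5000,0.0000); lever o_n−o_1 = (2.1651,-4.2500,1.5000)
cross product → J_v[:, 1] = (-0.7500,-1.2990,-2.5981)
J_ω[:, 1] = z_1
entry J[4][1] = -0.5000

-0.500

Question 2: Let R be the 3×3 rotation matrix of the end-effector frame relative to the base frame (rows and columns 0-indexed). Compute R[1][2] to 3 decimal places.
End-effector z-axis (col 2 of R) = (-0.2500,-0.4330,-0.8660)
R[1][2] = -0.4330

-0.433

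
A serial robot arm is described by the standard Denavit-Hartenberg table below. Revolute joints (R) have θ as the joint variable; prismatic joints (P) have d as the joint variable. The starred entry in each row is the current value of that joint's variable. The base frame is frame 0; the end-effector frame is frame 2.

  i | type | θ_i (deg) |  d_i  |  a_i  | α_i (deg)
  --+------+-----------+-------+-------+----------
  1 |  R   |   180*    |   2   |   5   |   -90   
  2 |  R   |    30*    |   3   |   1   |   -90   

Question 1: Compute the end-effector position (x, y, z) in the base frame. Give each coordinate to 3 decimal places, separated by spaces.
-5.866 -3.000 1.500

after link 1: o_1 = (-5.0000, 0.0000, 2.0000)
after link 2: o_2 = (-5.8660, -3.0000, 1.5000)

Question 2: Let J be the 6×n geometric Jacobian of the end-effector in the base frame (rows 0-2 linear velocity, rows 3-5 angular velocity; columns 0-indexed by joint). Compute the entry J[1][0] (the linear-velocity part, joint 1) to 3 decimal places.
-5.866

axis z_0 = ẑ; lever o_n−o_0 = (-5.8660,-3.0000,1.5000)
cross product → J_v[:, 0] = (3.0000,-5.8660,0.0000)
J_ω[:, 0] = z_0
entry J[1][0] = -5.8660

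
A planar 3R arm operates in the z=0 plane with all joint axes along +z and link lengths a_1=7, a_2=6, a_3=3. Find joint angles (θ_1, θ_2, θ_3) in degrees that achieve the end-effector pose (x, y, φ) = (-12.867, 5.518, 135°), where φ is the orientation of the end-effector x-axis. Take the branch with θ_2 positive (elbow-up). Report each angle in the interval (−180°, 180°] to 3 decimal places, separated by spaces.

135.004 59.994 -59.998

wrist centre = target − a_3·(cos φ, sin φ) = (-10.7457, 3.3967)
cos θ_2 = (127.0071−7²−6²)/(2·7·6) = 0.5001; θ_2 = 59.9944° (elbow-up)
β = atan2(3.3967,-10.7457) = 162.4584°; ψ = atan2(5.1959,10.0005) = 27.4546°
θ_1 = β − ψ = 135.0038°
θ_3 = φ − θ_1 − θ_2 = -59.9983° (wrapped to (-180°,180°])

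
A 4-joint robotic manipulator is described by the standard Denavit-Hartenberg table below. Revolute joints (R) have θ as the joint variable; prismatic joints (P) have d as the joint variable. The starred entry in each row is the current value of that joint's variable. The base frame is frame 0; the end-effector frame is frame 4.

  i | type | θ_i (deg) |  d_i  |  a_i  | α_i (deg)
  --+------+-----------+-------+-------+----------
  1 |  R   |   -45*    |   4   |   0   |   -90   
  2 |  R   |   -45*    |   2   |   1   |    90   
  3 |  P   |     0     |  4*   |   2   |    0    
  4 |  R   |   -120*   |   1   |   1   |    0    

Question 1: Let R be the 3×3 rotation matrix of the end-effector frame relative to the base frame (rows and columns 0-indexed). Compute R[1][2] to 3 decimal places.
End-effector z-axis (col 2 of R) = (-0.5000,0.5000,0.7071)
R[1][2] = 0.5000

0.500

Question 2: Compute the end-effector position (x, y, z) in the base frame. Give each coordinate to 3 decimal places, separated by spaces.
-0.448 2.052 9.303

after link 1: o_1 = (0.0000, 0.0000, 4.0000)
after link 2: o_2 = (1.9142, 0.9142, 4.7071)
after link 3: o_3 = (0.9142, 1.9142, 8.9497)
after link 4: o_4 = (-0.4482, 2.0518, 9.3033)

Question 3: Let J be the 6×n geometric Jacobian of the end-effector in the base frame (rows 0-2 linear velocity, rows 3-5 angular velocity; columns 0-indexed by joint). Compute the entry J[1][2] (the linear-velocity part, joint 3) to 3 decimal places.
prismatic axis z_2 = (-0.5000,0.5000,0.7071)
J_v[:, 2] = z_2; J_ω[:, 2] = (0,0,0)
entry J[1][2] = 0.5000

0.500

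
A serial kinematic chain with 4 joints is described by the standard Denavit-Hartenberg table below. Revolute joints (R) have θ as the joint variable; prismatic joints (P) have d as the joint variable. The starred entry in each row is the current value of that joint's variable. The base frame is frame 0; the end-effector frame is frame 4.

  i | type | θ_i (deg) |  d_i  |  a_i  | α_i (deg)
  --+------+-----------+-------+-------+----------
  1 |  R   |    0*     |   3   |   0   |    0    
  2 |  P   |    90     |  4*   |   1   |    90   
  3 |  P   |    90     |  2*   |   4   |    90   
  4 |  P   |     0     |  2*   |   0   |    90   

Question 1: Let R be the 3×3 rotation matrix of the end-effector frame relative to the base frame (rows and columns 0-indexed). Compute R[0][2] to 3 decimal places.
-1.000

End-effector z-axis (col 2 of R) = (-1.0000,0.0000,-0.0000)
R[0][2] = -1.0000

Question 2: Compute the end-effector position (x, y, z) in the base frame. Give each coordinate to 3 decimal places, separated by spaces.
after link 1: o_1 = (0.0000, 0.0000, 3.0000)
after link 2: o_2 = (0.0000, 1.0000, 7.0000)
after link 3: o_3 = (2.0000, 1.0000, 11.0000)
after link 4: o_4 = (2.0000, 3.0000, 11.0000)

2.000 3.000 11.000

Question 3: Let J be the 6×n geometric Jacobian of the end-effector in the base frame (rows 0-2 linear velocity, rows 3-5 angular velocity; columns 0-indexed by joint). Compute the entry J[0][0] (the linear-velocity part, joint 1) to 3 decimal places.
axis z_0 = ẑ; lever o_n−o_0 = (2.0000,3.0000,11.0000)
cross product → J_v[:, 0] = (-3.0000,2.0000,0.0000)
J_ω[:, 0] = z_0
entry J[0][0] = -3.0000

-3.000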